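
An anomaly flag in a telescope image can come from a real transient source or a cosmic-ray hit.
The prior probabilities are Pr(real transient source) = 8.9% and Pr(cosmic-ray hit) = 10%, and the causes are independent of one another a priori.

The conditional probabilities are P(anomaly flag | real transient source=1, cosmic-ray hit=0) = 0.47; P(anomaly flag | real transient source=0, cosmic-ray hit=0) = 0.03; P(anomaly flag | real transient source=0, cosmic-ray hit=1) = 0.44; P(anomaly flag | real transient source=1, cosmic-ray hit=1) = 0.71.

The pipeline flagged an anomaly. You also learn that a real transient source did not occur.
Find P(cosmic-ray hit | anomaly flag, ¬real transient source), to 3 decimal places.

P(cosmic-ray hit | anomaly flag, ¬real transient source) ≈ 0.620

Weight on cosmic-ray hit=true, given the evidence: 0.44×0.1 = 0.044000
The normalizing constant is 0.03×0.9 + 0.44×0.1 = 0.071000
P(cosmic-ray hit | anomaly flag, ¬real transient source) = 0.044000/0.071000 ≈ 0.620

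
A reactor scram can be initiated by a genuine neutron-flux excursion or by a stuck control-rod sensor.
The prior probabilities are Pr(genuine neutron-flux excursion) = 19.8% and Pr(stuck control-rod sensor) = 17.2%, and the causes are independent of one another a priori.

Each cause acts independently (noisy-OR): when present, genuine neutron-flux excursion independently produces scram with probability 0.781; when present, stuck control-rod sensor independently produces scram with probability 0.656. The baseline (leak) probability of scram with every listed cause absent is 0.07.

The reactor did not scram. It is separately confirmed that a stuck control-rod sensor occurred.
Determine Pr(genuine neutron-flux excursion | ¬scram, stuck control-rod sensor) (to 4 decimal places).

Pr(genuine neutron-flux excursion | ¬scram, stuck control-rod sensor) ≈ 0.0513

Under noisy-OR, P(scram | causes) = 1 − (1−0.07)·∏(1−qᵢ) over the active causes.
P(¬scram | stuck control-rod sensor) = 0.31992·0.802 + 0.070062·0.198 = 0.256576 + 0.013872 = 0.270448
Restricting to configurations with genuine neutron-flux excursion present: 0.070062·0.198 = 0.013872.
So P(genuine neutron-flux excursion | ¬scram, stuck control-rod sensor) = 0.013872/0.270448 ≈ 0.0513.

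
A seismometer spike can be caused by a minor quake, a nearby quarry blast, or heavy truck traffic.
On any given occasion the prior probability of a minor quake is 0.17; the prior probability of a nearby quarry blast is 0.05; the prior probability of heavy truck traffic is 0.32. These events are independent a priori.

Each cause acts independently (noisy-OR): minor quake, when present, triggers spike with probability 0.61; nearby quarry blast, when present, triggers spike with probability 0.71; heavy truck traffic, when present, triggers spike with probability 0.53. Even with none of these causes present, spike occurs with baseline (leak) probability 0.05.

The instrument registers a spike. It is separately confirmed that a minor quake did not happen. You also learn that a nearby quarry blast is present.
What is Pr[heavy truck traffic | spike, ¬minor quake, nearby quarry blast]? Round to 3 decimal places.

Pr[heavy truck traffic | spike, ¬minor quake, nearby quarry blast] ≈ 0.361

Under noisy-OR, P(spike | causes) = 1 − (1−0.05)·∏(1−qᵢ) over the active causes.
By total probability over both values of heavy truck traffic:
  P(spike | ¬minor quake, nearby quarry blast) = 0.7245*0.68 + 0.870515*0.32
        = 0.492660 + 0.278565 = 0.771225
Configurations with heavy truck traffic contribute 0.278565, so
  P(heavy truck traffic | spike, ¬minor quake, nearby quarry blast) = 0.278565 / 0.771225 ≈ 0.361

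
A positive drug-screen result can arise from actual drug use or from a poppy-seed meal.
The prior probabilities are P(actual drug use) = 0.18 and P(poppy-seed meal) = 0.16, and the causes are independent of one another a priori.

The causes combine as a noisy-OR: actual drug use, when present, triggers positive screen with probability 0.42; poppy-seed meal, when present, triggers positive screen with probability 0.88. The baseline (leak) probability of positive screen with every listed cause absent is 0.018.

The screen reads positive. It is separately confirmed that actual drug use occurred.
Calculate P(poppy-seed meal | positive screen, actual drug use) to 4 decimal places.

Under noisy-OR, P(positive screen | causes) = 1 − (1−0.018)·∏(1−qᵢ) over the active causes.
By total probability over both values of poppy-seed meal:
  P(positive screen | actual drug use) = 0.43044*0.84 + 0.931653*0.16
        = 0.361570 + 0.149064 = 0.510634
Keeping only the poppy-seed meal-present terms gives 0.149064, so
  P(poppy-seed meal | positive screen, actual drug use) = 0.149064 / 0.510634 ≈ 0.2919

P(poppy-seed meal | positive screen, actual drug use) ≈ 0.2919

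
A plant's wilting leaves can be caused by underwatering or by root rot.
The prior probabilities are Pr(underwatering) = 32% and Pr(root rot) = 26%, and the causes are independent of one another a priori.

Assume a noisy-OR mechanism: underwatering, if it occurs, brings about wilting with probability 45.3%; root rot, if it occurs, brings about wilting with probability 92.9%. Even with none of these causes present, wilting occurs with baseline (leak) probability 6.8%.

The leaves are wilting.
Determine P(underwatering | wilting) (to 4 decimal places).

Under noisy-OR, P(wilting | causes) = 1 − (1−0.068)·∏(1−qᵢ) over the active causes.
Weight on underwatering=true, given the evidence: 0.116078 + 0.080188 = 0.196266
The normalizing constant is 0.068*0.68*0.74 + 0.933828*0.68*0.26 + 0.490196*0.32*0.74 + 0.963804*0.32*0.26 = 0.395585
P(underwatering | wilting) = 0.196266/0.395585 ≈ 0.4961

P(underwatering | wilting) ≈ 0.4961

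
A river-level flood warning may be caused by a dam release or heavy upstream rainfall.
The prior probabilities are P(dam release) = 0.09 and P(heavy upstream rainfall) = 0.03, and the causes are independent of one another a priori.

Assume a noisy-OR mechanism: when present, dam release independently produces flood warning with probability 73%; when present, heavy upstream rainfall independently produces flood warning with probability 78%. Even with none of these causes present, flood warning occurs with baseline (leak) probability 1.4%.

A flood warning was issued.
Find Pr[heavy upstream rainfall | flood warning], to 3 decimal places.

Under noisy-OR, P(flood warning | causes) = 1 − (1−0.014)·∏(1−qᵢ) over the active causes.
Sum P(flood warning|·) weighted by the priors over the 4 (dam release, heavy upstream rainfall) configurations:
  P(flood warning) = 0.014×0.91×0.97 + 0.78308×0.91×0.03 + 0.73378×0.09×0.97 + 0.941432×0.09×0.03
        = 0.012358 + 0.021378 + 0.064059 + 0.002542 = 0.100337
The terms with heavy upstream rainfall present sum to 0.023920, so
  P(heavy upstream rainfall | flood warning) = 0.023920 / 0.100337 ≈ 0.238

Pr[heavy upstream rainfall | flood warning] ≈ 0.238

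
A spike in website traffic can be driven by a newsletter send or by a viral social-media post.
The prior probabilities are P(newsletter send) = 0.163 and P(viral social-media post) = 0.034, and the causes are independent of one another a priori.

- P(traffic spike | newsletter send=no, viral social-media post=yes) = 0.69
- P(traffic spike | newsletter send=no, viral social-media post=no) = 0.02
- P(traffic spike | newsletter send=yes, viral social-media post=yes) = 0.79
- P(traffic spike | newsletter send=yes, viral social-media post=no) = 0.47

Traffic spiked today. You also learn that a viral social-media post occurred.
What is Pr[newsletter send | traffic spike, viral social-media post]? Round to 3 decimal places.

Pr[newsletter send | traffic spike, viral social-media post] ≈ 0.182

P(traffic spike | viral social-media post) = 0.69·0.837 + 0.79·0.163 = 0.577530 + 0.128770 = 0.706300
Restricting to configurations with newsletter send present: 0.79·0.163 = 0.128770.
Hence the posterior is 0.128770/0.706300 ≈ 0.182.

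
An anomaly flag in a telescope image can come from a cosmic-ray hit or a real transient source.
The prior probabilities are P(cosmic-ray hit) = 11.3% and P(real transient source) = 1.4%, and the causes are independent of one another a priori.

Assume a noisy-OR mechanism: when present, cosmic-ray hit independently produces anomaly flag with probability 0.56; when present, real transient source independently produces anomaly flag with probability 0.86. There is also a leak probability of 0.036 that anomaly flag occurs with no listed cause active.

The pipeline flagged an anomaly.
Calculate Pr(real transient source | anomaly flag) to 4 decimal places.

Under noisy-OR, P(anomaly flag | causes) = 1 − (1−0.036)·∏(1−qᵢ) over the active causes.
Enumerate the 4 (cosmic-ray hit, real transient source) configurations and weight by the priors:
  P(anomaly flag) = 0.036*0.887*0.986 + 0.86504*0.887*0.014 + 0.57584*0.113*0.986 + 0.940618*0.113*0.014
        = 0.031485 + 0.010742 + 0.064159 + 0.001488 = 0.107874
The terms with real transient source present sum to 0.012230, so
  P(real transient source | anomaly flag) = 0.012230 / 0.107874 ≈ 0.1134

Pr(real transient source | anomaly flag) ≈ 0.1134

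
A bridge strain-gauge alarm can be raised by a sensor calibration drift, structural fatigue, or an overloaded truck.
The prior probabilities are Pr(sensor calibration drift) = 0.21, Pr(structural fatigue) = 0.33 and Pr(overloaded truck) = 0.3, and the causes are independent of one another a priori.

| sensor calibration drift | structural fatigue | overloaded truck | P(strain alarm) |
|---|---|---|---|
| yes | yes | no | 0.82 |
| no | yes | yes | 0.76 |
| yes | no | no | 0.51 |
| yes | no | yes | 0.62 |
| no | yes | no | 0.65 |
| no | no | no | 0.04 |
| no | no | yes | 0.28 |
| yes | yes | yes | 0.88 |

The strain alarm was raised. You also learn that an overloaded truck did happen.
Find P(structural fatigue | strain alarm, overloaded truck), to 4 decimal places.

For the numerator, keep only structural fatigue=true terms: 0.198132 + 0.060984 = 0.259116
Normalizer over all consistent configurations: 0.28·0.79·0.67 + 0.76·0.79·0.33 + 0.62·0.21·0.67 + 0.88·0.21·0.33 = 0.494554
Posterior = 0.259116 / 0.494554 ≈ 0.5239

P(structural fatigue | strain alarm, overloaded truck) ≈ 0.5239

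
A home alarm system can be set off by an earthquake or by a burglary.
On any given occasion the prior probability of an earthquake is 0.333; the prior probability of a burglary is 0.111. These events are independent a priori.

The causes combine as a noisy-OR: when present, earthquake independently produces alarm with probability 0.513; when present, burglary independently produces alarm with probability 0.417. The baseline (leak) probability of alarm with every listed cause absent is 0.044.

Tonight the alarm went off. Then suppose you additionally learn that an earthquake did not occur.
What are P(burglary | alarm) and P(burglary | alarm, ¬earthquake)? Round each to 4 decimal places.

P(burglary | alarm) ≈ 0.2447; P(burglary | alarm, ¬earthquake) ≈ 0.5568

Under noisy-OR, P(alarm | causes) = 1 − (1−0.044)·∏(1−qᵢ) over the active causes.
By total probability over the 4 (earthquake, burglary) configurations:
  P(alarm) = 0.044·0.667·0.889 + 0.442652·0.667·0.111 + 0.534428·0.333·0.889 + 0.728572·0.333·0.111
        = 0.026090 + 0.032773 + 0.158210 + 0.026930 = 0.244003
Configurations with burglary contribute 0.059703, so
  P(burglary | alarm) = 0.059703 / 0.244003 ≈ 0.2447

With the extra evidence:
By total probability over both values of burglary:
  P(alarm | ¬earthquake) = 0.044×0.889 + 0.442652×0.111
        = 0.039116 + 0.049134 = 0.088250
The terms with burglary present sum to 0.049134, so
  P(burglary | alarm, ¬earthquake) = 0.049134 / 0.088250 ≈ 0.5568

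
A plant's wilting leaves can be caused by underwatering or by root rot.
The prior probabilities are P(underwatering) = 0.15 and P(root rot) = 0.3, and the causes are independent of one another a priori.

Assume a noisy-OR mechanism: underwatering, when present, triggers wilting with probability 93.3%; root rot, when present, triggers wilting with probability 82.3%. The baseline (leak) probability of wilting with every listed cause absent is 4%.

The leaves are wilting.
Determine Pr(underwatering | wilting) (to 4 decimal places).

Under noisy-OR, P(wilting | causes) = 1 − (1−0.04)·∏(1−qᵢ) over the active causes.
Numerator (weight on configurations with underwatering): 0.098246 + 0.044488 = 0.142734
Normalizer over all consistent configurations: 0.04*0.85*0.7 + 0.83008*0.85*0.3 + 0.93568*0.15*0.7 + 0.988615*0.15*0.3 = 0.378204
Posterior = 0.142734 / 0.378204 ≈ 0.3774

Pr(underwatering | wilting) ≈ 0.3774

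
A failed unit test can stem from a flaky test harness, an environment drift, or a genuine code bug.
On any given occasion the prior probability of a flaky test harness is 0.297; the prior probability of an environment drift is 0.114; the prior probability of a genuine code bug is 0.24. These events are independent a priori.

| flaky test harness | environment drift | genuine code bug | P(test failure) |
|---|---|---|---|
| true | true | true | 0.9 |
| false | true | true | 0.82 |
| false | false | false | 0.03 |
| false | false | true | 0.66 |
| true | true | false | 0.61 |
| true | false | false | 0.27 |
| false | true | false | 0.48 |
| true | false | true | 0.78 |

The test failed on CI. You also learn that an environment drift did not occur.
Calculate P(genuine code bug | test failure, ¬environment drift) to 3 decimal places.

P(genuine code bug | test failure, ¬environment drift) ≈ 0.684

For the numerator, keep only genuine code bug=true terms: 0.111355 + 0.055598 = 0.166953
Normalizer over all consistent configurations: 0.03×0.703×0.76 + 0.66×0.703×0.24 + 0.27×0.297×0.76 + 0.78×0.297×0.24 = 0.243925
Posterior = 0.166953 / 0.243925 ≈ 0.684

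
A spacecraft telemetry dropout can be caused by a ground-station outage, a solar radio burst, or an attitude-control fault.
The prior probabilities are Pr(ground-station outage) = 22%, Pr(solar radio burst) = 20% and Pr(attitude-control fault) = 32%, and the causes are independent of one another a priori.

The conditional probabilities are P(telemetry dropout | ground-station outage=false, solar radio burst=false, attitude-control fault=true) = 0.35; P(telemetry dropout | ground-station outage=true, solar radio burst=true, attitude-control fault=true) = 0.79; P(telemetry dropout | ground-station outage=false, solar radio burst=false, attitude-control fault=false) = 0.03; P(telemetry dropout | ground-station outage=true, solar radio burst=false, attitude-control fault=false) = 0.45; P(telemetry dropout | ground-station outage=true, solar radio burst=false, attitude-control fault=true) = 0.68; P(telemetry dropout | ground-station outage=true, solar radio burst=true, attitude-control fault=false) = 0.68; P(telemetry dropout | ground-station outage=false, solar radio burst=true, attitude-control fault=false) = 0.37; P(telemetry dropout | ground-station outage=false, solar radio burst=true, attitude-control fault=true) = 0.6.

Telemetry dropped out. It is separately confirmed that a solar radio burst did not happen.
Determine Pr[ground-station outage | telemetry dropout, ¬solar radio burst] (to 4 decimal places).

Pr[ground-station outage | telemetry dropout, ¬solar radio burst] ≈ 0.5273

Numerator (weight on configurations with ground-station outage): 0.067320 + 0.047872 = 0.115192
Denominator P(telemetry dropout | ¬solar radio burst): 0.03*0.78*0.68 + 0.35*0.78*0.32 + 0.45*0.22*0.68 + 0.68*0.22*0.32 = 0.218464
P(ground-station outage | telemetry dropout, ¬solar radio burst) = 0.115192/0.218464 ≈ 0.5273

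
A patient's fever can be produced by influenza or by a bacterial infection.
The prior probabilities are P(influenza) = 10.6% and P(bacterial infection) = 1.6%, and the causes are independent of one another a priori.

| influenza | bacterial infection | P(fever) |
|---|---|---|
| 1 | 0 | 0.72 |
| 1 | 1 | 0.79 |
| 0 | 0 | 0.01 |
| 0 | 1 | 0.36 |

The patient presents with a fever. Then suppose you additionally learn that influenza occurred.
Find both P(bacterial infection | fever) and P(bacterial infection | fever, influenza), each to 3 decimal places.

P(bacterial infection | fever) ≈ 0.072; P(bacterial infection | fever, influenza) ≈ 0.018

P(fever) = 0.01×0.894×0.984 + 0.36×0.894×0.016 + 0.72×0.106×0.984 + 0.79×0.106×0.016 = 0.008797 + 0.005149 + 0.075099 + 0.001340 = 0.090385
The bacterial infection-present share is 0.005149 + 0.001340 = 0.006489.
P(bacterial infection | fever) = 0.006489 / 0.090385 ≈ 0.072

Now condition on the additional information:
P(fever | influenza) = 0.72×0.984 + 0.79×0.016 = 0.708480 + 0.012640 = 0.721120
Of this, 0.012640 comes from 0.79×0.016 (the bacterial infection=true cases).
So P(bacterial infection | fever, influenza) = 0.012640/0.721120 ≈ 0.018.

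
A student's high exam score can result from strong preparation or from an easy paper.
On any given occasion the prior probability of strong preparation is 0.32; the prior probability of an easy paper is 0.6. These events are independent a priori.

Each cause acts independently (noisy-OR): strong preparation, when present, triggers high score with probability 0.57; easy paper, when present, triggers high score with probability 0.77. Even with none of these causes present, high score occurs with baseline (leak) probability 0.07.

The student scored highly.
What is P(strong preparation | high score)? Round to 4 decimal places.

Under noisy-OR, P(high score | causes) = 1 − (1−0.07)·∏(1−qᵢ) over the active causes.
P(high score) = 0.07×0.68×0.4 + 0.7861×0.68×0.6 + 0.6001×0.32×0.4 + 0.908023×0.32×0.6 = 0.019040 + 0.320729 + 0.076813 + 0.174340 = 0.590922
The strong preparation-present share is 0.076813 + 0.174340 = 0.251153.
Hence the posterior is 0.251153/0.590922 ≈ 0.4250.

P(strong preparation | high score) ≈ 0.4250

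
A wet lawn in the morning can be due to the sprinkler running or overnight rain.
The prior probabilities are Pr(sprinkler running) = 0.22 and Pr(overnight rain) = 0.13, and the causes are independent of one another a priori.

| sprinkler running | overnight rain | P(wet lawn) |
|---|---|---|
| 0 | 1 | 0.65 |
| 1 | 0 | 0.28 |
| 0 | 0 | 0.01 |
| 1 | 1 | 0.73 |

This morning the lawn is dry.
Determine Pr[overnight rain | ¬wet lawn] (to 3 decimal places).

Pr[overnight rain | ¬wet lawn] ≈ 0.051

P(¬wet lawn) = 0.99·0.78·0.87 + 0.35·0.78·0.13 + 0.72·0.22·0.87 + 0.27·0.22·0.13 = 0.671814 + 0.035490 + 0.137808 + 0.007722 = 0.852834
Of this, 0.043212 comes from 0.035490 + 0.007722 (the overnight rain=true cases).
P(overnight rain | ¬wet lawn) = 0.043212 / 0.852834 ≈ 0.051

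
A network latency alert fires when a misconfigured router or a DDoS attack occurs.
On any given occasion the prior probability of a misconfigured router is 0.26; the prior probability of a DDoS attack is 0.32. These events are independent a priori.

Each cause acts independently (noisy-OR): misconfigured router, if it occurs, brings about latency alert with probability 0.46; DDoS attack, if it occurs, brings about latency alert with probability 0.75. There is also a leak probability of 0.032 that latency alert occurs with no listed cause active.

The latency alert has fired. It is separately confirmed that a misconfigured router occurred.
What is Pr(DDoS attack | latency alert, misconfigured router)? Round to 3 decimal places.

Under noisy-OR, P(latency alert | causes) = 1 − (1−0.032)·∏(1−qᵢ) over the active causes.
Sum P(latency alert|·) weighted by the priors over both values of DDoS attack:
  P(latency alert | misconfigured router) = 0.47728×0.68 + 0.86932×0.32
        = 0.324550 + 0.278182 = 0.602732
Configurations with DDoS attack contribute 0.278182, so
  P(DDoS attack | latency alert, misconfigured router) = 0.278182 / 0.602732 ≈ 0.462

Pr(DDoS attack | latency alert, misconfigured router) ≈ 0.462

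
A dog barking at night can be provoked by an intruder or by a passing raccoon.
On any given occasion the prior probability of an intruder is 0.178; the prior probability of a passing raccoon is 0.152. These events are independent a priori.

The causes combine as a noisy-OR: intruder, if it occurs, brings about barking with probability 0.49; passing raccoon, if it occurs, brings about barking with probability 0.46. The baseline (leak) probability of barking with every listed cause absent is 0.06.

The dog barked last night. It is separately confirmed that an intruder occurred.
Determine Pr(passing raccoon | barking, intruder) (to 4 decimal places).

Pr(passing raccoon | barking, intruder) ≈ 0.2033

Under noisy-OR, P(barking | causes) = 1 − (1−0.06)·∏(1−qᵢ) over the active causes.
For the numerator, keep only passing raccoon=true terms: 0.741124·0.152 = 0.112651
Denominator P(barking | intruder): 0.5206·0.848 + 0.741124·0.152 = 0.554120
P(passing raccoon | barking, intruder) = 0.112651/0.554120 ≈ 0.2033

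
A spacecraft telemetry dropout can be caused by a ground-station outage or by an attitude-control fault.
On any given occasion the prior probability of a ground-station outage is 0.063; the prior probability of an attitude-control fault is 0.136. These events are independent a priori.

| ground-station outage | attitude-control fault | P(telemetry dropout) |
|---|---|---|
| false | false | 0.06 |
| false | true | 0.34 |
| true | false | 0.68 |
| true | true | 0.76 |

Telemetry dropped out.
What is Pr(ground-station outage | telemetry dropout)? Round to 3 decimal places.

For the numerator, keep only ground-station outage=true terms: 0.037014 + 0.006512 = 0.043526
Denominator P(telemetry dropout): 0.06×0.937×0.864 + 0.34×0.937×0.136 + 0.68×0.063×0.864 + 0.76×0.063×0.136 = 0.135427
P(ground-station outage | telemetry dropout) = 0.043526/0.135427 ≈ 0.321

Pr(ground-station outage | telemetry dropout) ≈ 0.321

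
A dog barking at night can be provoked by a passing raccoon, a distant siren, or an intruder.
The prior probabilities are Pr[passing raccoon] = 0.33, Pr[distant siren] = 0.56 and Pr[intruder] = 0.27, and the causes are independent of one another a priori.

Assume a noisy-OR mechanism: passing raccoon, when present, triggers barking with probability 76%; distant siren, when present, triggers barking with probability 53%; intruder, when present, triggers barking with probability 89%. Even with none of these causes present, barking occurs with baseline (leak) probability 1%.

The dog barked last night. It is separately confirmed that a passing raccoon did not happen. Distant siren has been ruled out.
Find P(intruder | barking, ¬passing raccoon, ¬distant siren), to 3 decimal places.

P(intruder | barking, ¬passing raccoon, ¬distant siren) ≈ 0.971

Under noisy-OR, P(barking | causes) = 1 − (1−0.01)·∏(1−qᵢ) over the active causes.
By total probability over both values of intruder:
  P(barking | ¬passing raccoon, ¬distant siren) = 0.01·0.73 + 0.8911·0.27
        = 0.007300 + 0.240597 = 0.247897
The terms with intruder present sum to 0.240597, so
  P(intruder | barking, ¬passing raccoon, ¬distant siren) = 0.240597 / 0.247897 ≈ 0.971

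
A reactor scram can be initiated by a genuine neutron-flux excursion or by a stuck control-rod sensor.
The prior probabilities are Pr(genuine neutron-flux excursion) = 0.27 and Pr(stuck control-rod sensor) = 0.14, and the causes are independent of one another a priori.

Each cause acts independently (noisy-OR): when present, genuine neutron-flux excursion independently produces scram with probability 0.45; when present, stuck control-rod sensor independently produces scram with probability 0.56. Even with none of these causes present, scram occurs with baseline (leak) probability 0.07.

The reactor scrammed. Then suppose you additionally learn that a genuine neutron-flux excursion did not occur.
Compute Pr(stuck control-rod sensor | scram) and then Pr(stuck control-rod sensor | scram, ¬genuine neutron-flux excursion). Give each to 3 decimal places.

Pr(stuck control-rod sensor | scram) ≈ 0.363; Pr(stuck control-rod sensor | scram, ¬genuine neutron-flux excursion) ≈ 0.579

Under noisy-OR, P(scram | causes) = 1 − (1−0.07)·∏(1−qᵢ) over the active causes.
Enumerate the 4 (genuine neutron-flux excursion, stuck control-rod sensor) configurations and weight by the priors:
  P(scram) = 0.07*0.73*0.86 + 0.5908*0.73*0.14 + 0.4885*0.27*0.86 + 0.77494*0.27*0.14
        = 0.043946 + 0.060380 + 0.113430 + 0.029293 = 0.247049
Keeping only the stuck control-rod sensor-present terms gives 0.089673, so
  P(stuck control-rod sensor | scram) = 0.089673 / 0.247049 ≈ 0.363

Now also conditioning on genuine neutron-flux excursion≠true:
By total probability over both values of stuck control-rod sensor:
  P(scram | ¬genuine neutron-flux excursion) = 0.07*0.86 + 0.5908*0.14
        = 0.060200 + 0.082712 = 0.142912
The terms with stuck control-rod sensor present sum to 0.082712, so
  P(stuck control-rod sensor | scram, ¬genuine neutron-flux excursion) = 0.082712 / 0.142912 ≈ 0.579
Ruling out genuine neutron-flux excursion raises the posterior on stuck control-rod sensor — the flip side of explaining away.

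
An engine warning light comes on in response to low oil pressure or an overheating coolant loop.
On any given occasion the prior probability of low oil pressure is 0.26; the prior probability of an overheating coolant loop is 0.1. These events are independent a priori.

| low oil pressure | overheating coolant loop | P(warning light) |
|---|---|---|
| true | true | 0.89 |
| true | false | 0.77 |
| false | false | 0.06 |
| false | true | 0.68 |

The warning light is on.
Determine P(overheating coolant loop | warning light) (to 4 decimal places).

P(warning light) = 0.06·0.74·0.9 + 0.68·0.74·0.1 + 0.77·0.26·0.9 + 0.89·0.26·0.1 = 0.039960 + 0.050320 + 0.180180 + 0.023140 = 0.293600
Of this, 0.073460 comes from 0.050320 + 0.023140 (the overheating coolant loop=true cases).
So P(overheating coolant loop | warning light) = 0.073460/0.293600 ≈ 0.2502.

P(overheating coolant loop | warning light) ≈ 0.2502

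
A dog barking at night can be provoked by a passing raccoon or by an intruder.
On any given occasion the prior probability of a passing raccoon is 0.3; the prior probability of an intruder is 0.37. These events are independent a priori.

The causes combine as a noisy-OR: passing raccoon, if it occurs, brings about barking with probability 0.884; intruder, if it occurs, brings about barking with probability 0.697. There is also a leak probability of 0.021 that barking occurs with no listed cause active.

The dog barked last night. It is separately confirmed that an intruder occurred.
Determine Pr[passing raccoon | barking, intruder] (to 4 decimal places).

Pr[passing raccoon | barking, intruder] ≈ 0.3704

Under noisy-OR, P(barking | causes) = 1 − (1−0.021)·∏(1−qᵢ) over the active causes.
P(barking | intruder) = 0.703363×0.7 + 0.96559×0.3 = 0.492354 + 0.289677 = 0.782031
Of this, 0.289677 comes from 0.96559×0.3 (the passing raccoon=true cases).
So P(passing raccoon | barking, intruder) = 0.289677/0.782031 ≈ 0.3704.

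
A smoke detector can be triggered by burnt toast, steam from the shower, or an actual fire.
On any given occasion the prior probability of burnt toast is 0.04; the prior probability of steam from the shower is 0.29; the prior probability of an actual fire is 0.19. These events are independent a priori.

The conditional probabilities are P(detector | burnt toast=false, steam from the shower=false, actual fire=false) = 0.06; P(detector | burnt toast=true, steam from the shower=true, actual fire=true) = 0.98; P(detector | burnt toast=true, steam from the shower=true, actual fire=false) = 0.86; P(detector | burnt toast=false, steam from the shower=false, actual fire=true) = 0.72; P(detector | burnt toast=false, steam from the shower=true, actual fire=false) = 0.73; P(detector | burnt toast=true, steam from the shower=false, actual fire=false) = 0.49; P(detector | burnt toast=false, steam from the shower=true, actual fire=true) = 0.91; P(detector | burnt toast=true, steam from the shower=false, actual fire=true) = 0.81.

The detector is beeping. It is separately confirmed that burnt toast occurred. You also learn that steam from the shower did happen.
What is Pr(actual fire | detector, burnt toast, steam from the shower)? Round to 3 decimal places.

Enumerate both values of actual fire and weight by the priors:
  P(detector | burnt toast, steam from the shower) = 0.86×0.81 + 0.98×0.19
        = 0.696600 + 0.186200 = 0.882800
Keeping only the actual fire-present terms gives 0.186200, so
  P(actual fire | detector, burnt toast, steam from the shower) = 0.186200 / 0.882800 ≈ 0.211

Pr(actual fire | detector, burnt toast, steam from the shower) ≈ 0.211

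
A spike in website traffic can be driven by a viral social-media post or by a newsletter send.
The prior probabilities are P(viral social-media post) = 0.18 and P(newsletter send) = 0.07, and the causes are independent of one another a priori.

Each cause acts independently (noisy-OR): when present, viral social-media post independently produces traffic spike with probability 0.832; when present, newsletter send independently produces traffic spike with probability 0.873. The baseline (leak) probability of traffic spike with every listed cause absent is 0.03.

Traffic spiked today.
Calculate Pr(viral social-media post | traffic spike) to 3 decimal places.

Pr(viral social-media post | traffic spike) ≈ 0.676

Under noisy-OR, P(traffic spike | causes) = 1 − (1−0.03)·∏(1−qᵢ) over the active causes.
P(traffic spike) = 0.03×0.82×0.93 + 0.87681×0.82×0.07 + 0.83704×0.18×0.93 + 0.979304×0.18×0.07 = 0.022878 + 0.050329 + 0.140120 + 0.012339 = 0.225666
Restricting to configurations with viral social-media post present: 0.140120 + 0.012339 = 0.152459.
So P(viral social-media post | traffic spike) = 0.152459/0.225666 ≈ 0.676.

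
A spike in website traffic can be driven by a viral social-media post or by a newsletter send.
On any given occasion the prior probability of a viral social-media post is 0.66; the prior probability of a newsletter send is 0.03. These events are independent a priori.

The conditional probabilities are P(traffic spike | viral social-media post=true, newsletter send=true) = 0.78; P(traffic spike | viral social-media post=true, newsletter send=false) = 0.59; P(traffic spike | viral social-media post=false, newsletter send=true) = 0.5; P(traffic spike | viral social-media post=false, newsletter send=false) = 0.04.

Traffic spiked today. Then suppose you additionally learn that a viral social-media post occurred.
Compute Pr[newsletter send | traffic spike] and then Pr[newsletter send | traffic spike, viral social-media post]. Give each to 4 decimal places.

Pr[newsletter send | traffic spike] ≈ 0.0499; Pr[newsletter send | traffic spike, viral social-media post] ≈ 0.0393

P(traffic spike) = 0.04·0.34·0.97 + 0.5·0.34·0.03 + 0.59·0.66·0.97 + 0.78·0.66·0.03 = 0.013192 + 0.005100 + 0.377718 + 0.015444 = 0.411454
Restricting to configurations with newsletter send present: 0.005100 + 0.015444 = 0.020544.
Hence the posterior is 0.020544/0.411454 ≈ 0.0499.

Now condition on the additional information:
Weight on newsletter send=true, given the evidence: 0.78*0.03 = 0.023400
The normalizing constant is 0.59*0.97 + 0.78*0.03 = 0.595700
P(newsletter send | traffic spike, viral social-media post) = 0.023400/0.595700 ≈ 0.0393
This is intercausal reasoning (explaining away): once viral social-media post accounts for the traffic spike, newsletter send becomes less likely.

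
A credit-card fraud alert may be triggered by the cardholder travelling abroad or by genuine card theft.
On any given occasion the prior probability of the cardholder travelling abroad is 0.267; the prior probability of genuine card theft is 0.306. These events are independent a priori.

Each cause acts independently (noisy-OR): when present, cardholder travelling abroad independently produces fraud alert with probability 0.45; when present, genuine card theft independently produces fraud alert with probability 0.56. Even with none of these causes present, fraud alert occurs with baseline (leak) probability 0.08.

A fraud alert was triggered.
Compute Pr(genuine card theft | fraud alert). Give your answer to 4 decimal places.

Pr(genuine card theft | fraud alert) ≈ 0.5984

Under noisy-OR, P(fraud alert | causes) = 1 − (1−0.08)·∏(1−qᵢ) over the active causes.
For the numerator, keep only genuine card theft=true terms: 0.133502 + 0.063512 = 0.197014
The normalizing constant is 0.08·0.733·0.694 + 0.5952·0.733·0.306 + 0.494·0.267·0.694 + 0.77736·0.267·0.306 = 0.329247
Posterior = 0.197014 / 0.329247 ≈ 0.5984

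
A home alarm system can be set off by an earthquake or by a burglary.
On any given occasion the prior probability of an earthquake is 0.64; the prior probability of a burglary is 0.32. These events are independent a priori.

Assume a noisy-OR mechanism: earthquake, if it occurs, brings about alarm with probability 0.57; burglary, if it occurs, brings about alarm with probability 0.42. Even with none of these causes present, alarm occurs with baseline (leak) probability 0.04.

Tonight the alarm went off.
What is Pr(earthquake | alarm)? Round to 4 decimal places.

Under noisy-OR, P(alarm | causes) = 1 − (1−0.04)·∏(1−qᵢ) over the active causes.
Numerator (weight on configurations with earthquake): 0.255549 + 0.155766 = 0.411315
Normalizer over all consistent configurations: 0.04·0.36·0.68 + 0.4432·0.36·0.32 + 0.5872·0.64·0.68 + 0.760576·0.64·0.32 = 0.472164
P(earthquake | alarm) = 0.411315/0.472164 ≈ 0.8711

Pr(earthquake | alarm) ≈ 0.8711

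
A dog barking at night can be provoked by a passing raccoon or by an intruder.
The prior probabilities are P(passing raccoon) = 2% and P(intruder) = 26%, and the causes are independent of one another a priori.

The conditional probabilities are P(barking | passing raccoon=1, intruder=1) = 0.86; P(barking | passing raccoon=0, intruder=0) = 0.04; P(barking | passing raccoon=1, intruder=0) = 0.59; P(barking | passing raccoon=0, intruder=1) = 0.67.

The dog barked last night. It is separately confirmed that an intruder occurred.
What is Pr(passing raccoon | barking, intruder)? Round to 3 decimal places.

Enumerate both values of passing raccoon and weight by the priors:
  P(barking | intruder) = 0.67×0.98 + 0.86×0.02
        = 0.656600 + 0.017200 = 0.673800
The terms with passing raccoon present sum to 0.017200, so
  P(passing raccoon | barking, intruder) = 0.017200 / 0.673800 ≈ 0.026

Pr(passing raccoon | barking, intruder) ≈ 0.026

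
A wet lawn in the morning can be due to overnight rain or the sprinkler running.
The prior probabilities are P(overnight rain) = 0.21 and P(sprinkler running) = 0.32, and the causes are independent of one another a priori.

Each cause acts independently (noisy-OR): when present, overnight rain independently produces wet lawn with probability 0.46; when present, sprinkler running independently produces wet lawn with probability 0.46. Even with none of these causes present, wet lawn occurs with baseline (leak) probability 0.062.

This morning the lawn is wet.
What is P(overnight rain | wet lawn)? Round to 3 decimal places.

P(overnight rain | wet lawn) ≈ 0.430

Under noisy-OR, P(wet lawn | causes) = 1 − (1−0.062)·∏(1−qᵢ) over the active causes.
By total probability over the 4 (overnight rain, sprinkler running) configurations:
  P(wet lawn) = 0.062·0.79·0.68 + 0.49348·0.79·0.32 + 0.49348·0.21·0.68 + 0.726479·0.21·0.32
        = 0.033306 + 0.124752 + 0.070469 + 0.048819 = 0.277346
The terms with overnight rain present sum to 0.119288, so
  P(overnight rain | wet lawn) = 0.119288 / 0.277346 ≈ 0.430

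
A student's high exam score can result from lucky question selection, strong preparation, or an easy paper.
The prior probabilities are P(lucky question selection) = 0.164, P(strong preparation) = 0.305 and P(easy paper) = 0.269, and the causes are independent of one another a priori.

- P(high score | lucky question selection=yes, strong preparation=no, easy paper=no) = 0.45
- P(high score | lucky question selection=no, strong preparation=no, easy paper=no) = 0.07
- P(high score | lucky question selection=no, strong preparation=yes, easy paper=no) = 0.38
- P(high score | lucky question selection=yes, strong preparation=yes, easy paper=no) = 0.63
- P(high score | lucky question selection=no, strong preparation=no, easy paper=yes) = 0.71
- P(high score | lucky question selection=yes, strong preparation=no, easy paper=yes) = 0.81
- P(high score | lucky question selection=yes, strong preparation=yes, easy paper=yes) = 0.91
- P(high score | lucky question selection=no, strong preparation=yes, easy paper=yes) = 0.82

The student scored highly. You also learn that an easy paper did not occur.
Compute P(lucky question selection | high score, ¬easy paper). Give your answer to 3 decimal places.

P(lucky question selection | high score, ¬easy paper) ≈ 0.376

For the numerator, keep only lucky question selection=true terms: 0.051291 + 0.031513 = 0.082804
Denominator P(high score | ¬easy paper): 0.07·0.836·0.695 + 0.38·0.836·0.305 + 0.45·0.164·0.695 + 0.63·0.164·0.305 = 0.220367
Posterior = 0.082804 / 0.220367 ≈ 0.376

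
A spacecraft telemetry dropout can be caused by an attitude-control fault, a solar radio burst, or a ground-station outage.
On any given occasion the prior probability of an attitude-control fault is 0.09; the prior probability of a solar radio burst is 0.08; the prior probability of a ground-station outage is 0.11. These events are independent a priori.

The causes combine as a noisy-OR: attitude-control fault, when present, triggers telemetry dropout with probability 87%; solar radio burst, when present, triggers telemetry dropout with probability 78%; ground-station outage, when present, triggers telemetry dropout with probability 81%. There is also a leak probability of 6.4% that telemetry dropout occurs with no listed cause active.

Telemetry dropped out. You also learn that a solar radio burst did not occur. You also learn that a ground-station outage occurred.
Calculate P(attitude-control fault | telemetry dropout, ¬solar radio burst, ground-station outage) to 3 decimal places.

P(attitude-control fault | telemetry dropout, ¬solar radio burst, ground-station outage) ≈ 0.105

Under noisy-OR, P(telemetry dropout | causes) = 1 − (1−0.064)·∏(1−qᵢ) over the active causes.
P(telemetry dropout | ¬solar radio burst, ground-station outage) = 0.82216·0.91 + 0.976881·0.09 = 0.748166 + 0.087919 = 0.836085
The attitude-control fault-present share is 0.976881·0.09 = 0.087919.
Hence the posterior is 0.087919/0.836085 ≈ 0.105.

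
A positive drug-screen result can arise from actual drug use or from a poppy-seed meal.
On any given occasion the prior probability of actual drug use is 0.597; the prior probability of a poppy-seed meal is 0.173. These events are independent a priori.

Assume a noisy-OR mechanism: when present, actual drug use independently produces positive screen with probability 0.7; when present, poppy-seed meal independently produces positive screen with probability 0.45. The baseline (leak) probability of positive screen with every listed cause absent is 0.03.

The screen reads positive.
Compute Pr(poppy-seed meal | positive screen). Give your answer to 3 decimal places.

Pr(poppy-seed meal | positive screen) ≈ 0.249

Under noisy-OR, P(positive screen | causes) = 1 − (1−0.03)·∏(1−qᵢ) over the active causes.
Weight on poppy-seed meal=true, given the evidence: 0.032524 + 0.086751 = 0.119275
The normalizing constant is 0.03*0.403*0.827 + 0.4665*0.403*0.173 + 0.709*0.597*0.827 + 0.83995*0.597*0.173 = 0.479320
P(poppy-seed meal | positive screen) = 0.119275/0.479320 ≈ 0.249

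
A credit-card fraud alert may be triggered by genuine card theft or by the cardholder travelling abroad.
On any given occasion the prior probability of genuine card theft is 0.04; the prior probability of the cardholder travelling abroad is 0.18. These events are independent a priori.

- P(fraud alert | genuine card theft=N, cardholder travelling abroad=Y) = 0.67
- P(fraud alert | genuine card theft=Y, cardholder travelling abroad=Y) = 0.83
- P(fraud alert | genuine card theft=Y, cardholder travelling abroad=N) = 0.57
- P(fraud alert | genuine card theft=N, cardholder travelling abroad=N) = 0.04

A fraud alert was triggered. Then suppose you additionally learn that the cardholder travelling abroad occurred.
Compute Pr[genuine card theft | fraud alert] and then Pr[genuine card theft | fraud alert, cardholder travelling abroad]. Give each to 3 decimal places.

Sum P(fraud alert|·) weighted by the priors over the 4 (genuine card theft, cardholder travelling abroad) configurations:
  P(fraud alert) = 0.04×0.96×0.82 + 0.67×0.96×0.18 + 0.57×0.04×0.82 + 0.83×0.04×0.18
        = 0.031488 + 0.115776 + 0.018696 + 0.005976 = 0.171936
Configurations with genuine card theft contribute 0.024672, so
  P(genuine card theft | fraud alert) = 0.024672 / 0.171936 ≈ 0.143

Now condition on the additional information:
P(fraud alert | cardholder travelling abroad) = 0.67×0.96 + 0.83×0.04 = 0.643200 + 0.033200 = 0.676400
Of this, 0.033200 comes from 0.83×0.04 (the genuine card theft=true cases).
P(genuine card theft | fraud alert, cardholder travelling abroad) = 0.033200 / 0.676400 ≈ 0.049
— cardholder travelling abroad explains away the evidence for genuine card theft.

Pr[genuine card theft | fraud alert] ≈ 0.143; Pr[genuine card theft | fraud alert, cardholder travelling abroad] ≈ 0.049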